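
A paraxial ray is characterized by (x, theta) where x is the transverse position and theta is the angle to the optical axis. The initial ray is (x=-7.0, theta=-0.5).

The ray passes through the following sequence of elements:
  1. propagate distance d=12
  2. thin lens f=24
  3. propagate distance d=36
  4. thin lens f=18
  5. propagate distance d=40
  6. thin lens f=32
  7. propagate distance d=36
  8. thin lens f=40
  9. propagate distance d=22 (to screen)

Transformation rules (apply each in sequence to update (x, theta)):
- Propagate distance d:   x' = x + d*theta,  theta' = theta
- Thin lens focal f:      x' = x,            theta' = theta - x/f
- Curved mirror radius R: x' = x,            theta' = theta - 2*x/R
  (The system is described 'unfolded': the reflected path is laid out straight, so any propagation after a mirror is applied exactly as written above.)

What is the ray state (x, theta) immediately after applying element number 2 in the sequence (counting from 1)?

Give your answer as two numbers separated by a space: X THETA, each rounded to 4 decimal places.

Answer: -13.0000 0.0417

Derivation:
Initial: x=-7.0000 theta=-0.5000
After 1 (propagate distance d=12): x=-13.0000 theta=-0.5000
After 2 (thin lens f=24): x=-13.0000 theta=1/24 (≈0.0417)
Rounded to 4 decimal places: x = -13.0000, theta = 0.0417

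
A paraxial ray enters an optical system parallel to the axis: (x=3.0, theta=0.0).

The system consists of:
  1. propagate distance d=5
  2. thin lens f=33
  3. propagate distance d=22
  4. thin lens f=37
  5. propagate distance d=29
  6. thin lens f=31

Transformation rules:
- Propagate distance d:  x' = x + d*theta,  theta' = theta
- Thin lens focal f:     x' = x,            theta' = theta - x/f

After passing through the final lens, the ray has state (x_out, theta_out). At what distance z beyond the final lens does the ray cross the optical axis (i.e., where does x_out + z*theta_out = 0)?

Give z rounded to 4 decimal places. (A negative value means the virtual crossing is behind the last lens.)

Answer: -60.7058

Derivation:
Initial: x=3.0000 theta=0.0000
After 1 (propagate distance d=5): x=3.0000 theta=0.0000
After 2 (thin lens f=33): x=3.0000 theta=-1/11 (≈-0.0909)
After 3 (propagate distance d=22): x=1.0000 theta=-1/11 (≈-0.0909)
After 4 (thin lens f=37): x=1.0000 theta=-48/407 (≈-0.1179)
After 5 (propagate distance d=29): x=-985/407 (≈-2.4201) theta=-48/407 (≈-0.1179)
After 6 (thin lens f=31): x=-985/407 (≈-2.4201) theta=-503/12617 (≈-0.0399)
z_focus = -x_out/theta_out = -(-985/407)/(-503/12617) = -30535/503 ≈ -60.7058
Rounded to 4 decimal places: z = -60.7058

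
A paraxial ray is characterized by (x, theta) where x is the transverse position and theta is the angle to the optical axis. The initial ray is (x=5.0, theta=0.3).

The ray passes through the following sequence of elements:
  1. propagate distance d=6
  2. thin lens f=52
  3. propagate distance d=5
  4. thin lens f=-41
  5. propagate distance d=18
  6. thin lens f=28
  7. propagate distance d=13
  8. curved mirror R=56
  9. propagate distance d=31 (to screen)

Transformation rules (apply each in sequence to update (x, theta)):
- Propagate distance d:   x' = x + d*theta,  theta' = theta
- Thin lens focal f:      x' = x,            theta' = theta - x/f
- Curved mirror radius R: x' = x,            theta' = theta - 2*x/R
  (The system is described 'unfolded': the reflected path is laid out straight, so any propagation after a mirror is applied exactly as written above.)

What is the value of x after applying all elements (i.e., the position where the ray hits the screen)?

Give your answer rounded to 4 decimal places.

Answer: -5.8289

Derivation:
Initial: x=5.0000 theta=0.3000
After 1 (propagate distance d=6): x=6.8000 theta=0.3000
After 2 (thin lens f=52): x=6.8000 theta=11/65 (≈0.1692)
After 3 (propagate distance d=5): x=497/65 (≈7.6462) theta=11/65 (≈0.1692)
After 4 (thin lens f=-41): x=497/65 (≈7.6462) theta=948/2665 (≈0.3557)
After 5 (propagate distance d=18): x=37441/2665 (≈14.0492) theta=948/2665 (≈0.3557)
After 6 (thin lens f=28): x=37441/2665 (≈14.0492) theta=-10897/74620 (≈-0.1460)
After 7 (propagate distance d=13): x=906687/74620 (≈12.1507) theta=-10897/74620 (≈-0.1460)
After 8 (curved mirror R=56): x=906687/74620 (≈12.1507) theta=-1211803/2089360 (≈-0.5800)
After 9 (propagate distance d=31 (to screen)): x=-12178657/2089360 (≈-5.8289) theta=-1211803/2089360 (≈-0.5800)
Rounded to 4 decimal places: x = -5.8289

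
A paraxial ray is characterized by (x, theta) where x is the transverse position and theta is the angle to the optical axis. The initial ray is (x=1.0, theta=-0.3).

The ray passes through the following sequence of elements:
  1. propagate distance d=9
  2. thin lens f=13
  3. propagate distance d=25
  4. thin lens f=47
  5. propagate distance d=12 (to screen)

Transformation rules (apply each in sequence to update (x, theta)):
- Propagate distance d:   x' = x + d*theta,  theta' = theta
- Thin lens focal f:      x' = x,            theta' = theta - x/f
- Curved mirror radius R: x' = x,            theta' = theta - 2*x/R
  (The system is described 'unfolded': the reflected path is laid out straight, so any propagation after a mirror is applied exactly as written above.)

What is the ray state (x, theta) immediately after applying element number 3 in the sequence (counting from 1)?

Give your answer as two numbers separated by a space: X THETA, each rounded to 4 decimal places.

Initial: x=1.0000 theta=-0.3000
After 1 (propagate distance d=9): x=-1.7000 theta=-0.3000
After 2 (thin lens f=13): x=-1.7000 theta=-11/65 (≈-0.1692)
After 3 (propagate distance d=25): x=-771/130 (≈-5.9308) theta=-11/65 (≈-0.1692)
Rounded to 4 decimal places: x = -5.9308, theta = -0.1692

Answer: -5.9308 -0.1692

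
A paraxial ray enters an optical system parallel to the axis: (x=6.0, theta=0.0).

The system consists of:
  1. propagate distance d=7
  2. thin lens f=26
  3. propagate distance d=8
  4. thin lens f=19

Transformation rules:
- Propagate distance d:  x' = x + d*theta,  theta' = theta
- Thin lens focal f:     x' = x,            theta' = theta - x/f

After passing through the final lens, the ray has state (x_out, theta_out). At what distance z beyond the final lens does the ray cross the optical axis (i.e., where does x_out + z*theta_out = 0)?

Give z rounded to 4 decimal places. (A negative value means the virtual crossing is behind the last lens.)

Initial: x=6.0000 theta=0.0000
After 1 (propagate distance d=7): x=6.0000 theta=0.0000
After 2 (thin lens f=26): x=6.0000 theta=-3/13 (≈-0.2308)
After 3 (propagate distance d=8): x=54/13 (≈4.1538) theta=-3/13 (≈-0.2308)
After 4 (thin lens f=19): x=54/13 (≈4.1538) theta=-111/247 (≈-0.4494)
z_focus = -x_out/theta_out = -(54/13)/(-111/247) = 342/37 ≈ 9.2432
Rounded to 4 decimal places: z = 9.2432

Answer: 9.2432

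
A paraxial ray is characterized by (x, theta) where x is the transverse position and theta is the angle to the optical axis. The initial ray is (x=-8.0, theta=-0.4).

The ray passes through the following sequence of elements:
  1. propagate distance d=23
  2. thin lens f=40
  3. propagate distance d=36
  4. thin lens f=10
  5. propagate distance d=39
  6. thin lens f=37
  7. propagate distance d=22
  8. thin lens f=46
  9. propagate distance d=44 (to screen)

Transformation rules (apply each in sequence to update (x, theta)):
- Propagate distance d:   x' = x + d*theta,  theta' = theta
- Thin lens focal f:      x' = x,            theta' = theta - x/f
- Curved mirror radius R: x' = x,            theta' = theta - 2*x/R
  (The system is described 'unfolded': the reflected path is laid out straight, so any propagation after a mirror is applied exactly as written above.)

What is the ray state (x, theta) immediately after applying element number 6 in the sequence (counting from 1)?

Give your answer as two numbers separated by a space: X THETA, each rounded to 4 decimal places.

Initial: x=-8.0000 theta=-0.4000
After 1 (propagate distance d=23): x=-17.2000 theta=-0.4000
After 2 (thin lens f=40): x=-17.2000 theta=0.0300
After 3 (propagate distance d=36): x=-16.1200 theta=0.0300
After 4 (thin lens f=10): x=-16.1200 theta=1.6420
After 5 (propagate distance d=39): x=47.9180 theta=1.6420
After 6 (thin lens f=37): x=47.9180 theta=3209/9250 (≈0.3469)
Rounded to 4 decimal places: x = 47.9180, theta = 0.3469

Answer: 47.9180 0.3469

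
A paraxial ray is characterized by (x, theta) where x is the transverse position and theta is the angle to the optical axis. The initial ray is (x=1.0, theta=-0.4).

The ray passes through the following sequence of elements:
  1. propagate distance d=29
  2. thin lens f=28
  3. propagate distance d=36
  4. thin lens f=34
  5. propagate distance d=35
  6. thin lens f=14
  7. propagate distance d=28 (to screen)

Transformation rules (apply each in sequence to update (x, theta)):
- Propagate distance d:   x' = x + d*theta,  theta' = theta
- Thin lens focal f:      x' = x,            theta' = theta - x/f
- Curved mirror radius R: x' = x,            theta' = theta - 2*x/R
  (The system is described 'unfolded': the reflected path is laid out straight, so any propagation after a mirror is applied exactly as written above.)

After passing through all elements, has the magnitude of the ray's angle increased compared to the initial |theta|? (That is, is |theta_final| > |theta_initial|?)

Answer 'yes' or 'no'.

Initial: x=1.0000 theta=-0.4000
After 1 (propagate distance d=29): x=-10.6000 theta=-0.4000
After 2 (thin lens f=28): x=-10.6000 theta=-3/140 (≈-0.0214)
After 3 (propagate distance d=36): x=-398/35 (≈-11.3714) theta=-3/140 (≈-0.0214)
After 4 (thin lens f=34): x=-398/35 (≈-11.3714) theta=149/476 (≈0.3130)
After 5 (propagate distance d=35): x=-989/2380 (≈-0.4155) theta=149/476 (≈0.3130)
After 6 (thin lens f=14): x=-989/2380 (≈-0.4155) theta=11419/33320 (≈0.3427)
After 7 (propagate distance d=28 (to screen)): x=21849/2380 (≈9.1803) theta=11419/33320 (≈0.3427)
|theta_initial|=0.4000 |theta_final|=11419/33320 (≈0.3427) -> not increased

Answer: no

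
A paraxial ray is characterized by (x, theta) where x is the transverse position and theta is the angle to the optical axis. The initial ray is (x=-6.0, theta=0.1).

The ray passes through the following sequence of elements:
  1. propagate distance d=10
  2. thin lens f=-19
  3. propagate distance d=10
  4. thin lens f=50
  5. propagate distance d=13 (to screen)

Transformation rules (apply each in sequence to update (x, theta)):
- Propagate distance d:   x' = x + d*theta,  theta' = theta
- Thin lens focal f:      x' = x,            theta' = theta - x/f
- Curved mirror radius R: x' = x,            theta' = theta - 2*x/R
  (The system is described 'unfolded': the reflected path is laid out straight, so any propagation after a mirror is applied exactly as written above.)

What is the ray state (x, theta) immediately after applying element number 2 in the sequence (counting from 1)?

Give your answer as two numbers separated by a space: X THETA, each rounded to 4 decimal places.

Initial: x=-6.0000 theta=0.1000
After 1 (propagate distance d=10): x=-5.0000 theta=0.1000
After 2 (thin lens f=-19): x=-5.0000 theta=-31/190 (≈-0.1632)
Rounded to 4 decimal places: x = -5.0000, theta = -0.1632

Answer: -5.0000 -0.1632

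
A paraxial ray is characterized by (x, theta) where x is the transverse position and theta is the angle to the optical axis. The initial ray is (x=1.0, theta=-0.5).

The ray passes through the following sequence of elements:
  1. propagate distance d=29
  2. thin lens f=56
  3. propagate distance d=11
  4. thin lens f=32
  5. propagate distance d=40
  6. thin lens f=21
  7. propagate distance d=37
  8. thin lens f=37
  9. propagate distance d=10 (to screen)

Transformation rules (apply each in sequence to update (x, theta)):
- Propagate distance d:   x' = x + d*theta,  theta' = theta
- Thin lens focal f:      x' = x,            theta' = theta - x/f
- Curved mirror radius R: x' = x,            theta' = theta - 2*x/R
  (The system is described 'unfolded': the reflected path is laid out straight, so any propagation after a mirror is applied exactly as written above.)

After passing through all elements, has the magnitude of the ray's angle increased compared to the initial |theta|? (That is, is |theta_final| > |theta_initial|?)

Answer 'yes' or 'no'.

Answer: no

Derivation:
Initial: x=1.0000 theta=-0.5000
After 1 (propagate distance d=29): x=-13.5000 theta=-0.5000
After 2 (thin lens f=56): x=-13.5000 theta=-29/112 (≈-0.2589)
After 3 (propagate distance d=11): x=-1831/112 (≈-16.3482) theta=-29/112 (≈-0.2589)
After 4 (thin lens f=32): x=-1831/112 (≈-16.3482) theta=129/512 (≈0.2520)
After 5 (propagate distance d=40): x=-2809/448 (≈-6.2701) theta=129/512 (≈0.2520)
After 6 (thin lens f=21): x=-2809/448 (≈-6.2701) theta=41435/75264 (≈0.5505)
After 7 (propagate distance d=37): x=1061183/75264 (≈14.0995) theta=41435/75264 (≈0.5505)
After 8 (thin lens f=37): x=1061183/75264 (≈14.0995) theta=2809/16576 (≈0.1695)
After 9 (propagate distance d=10 (to screen)): x=43982891/2784768 (≈15.7941) theta=2809/16576 (≈0.1695)
|theta_initial|=0.5000 |theta_final|=2809/16576 (≈0.1695) -> not increased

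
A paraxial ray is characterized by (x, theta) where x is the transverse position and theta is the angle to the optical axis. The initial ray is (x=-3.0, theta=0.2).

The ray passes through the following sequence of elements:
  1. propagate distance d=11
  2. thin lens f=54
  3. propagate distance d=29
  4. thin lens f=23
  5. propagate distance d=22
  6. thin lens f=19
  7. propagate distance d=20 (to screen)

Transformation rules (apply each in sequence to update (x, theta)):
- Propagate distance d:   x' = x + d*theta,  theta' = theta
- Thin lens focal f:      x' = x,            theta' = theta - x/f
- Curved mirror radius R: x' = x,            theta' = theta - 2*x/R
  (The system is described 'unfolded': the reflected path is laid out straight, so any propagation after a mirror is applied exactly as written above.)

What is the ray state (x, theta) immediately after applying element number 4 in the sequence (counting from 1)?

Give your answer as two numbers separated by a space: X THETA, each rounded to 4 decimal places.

Answer: 5.4296 -0.0213

Derivation:
Initial: x=-3.0000 theta=0.2000
After 1 (propagate distance d=11): x=-0.8000 theta=0.2000
After 2 (thin lens f=54): x=-0.8000 theta=29/135 (≈0.2148)
After 3 (propagate distance d=29): x=733/135 (≈5.4296) theta=29/135 (≈0.2148)
After 4 (thin lens f=23): x=733/135 (≈5.4296) theta=-22/1035 (≈-0.0213)
Rounded to 4 decimal places: x = 5.4296, theta = -0.0213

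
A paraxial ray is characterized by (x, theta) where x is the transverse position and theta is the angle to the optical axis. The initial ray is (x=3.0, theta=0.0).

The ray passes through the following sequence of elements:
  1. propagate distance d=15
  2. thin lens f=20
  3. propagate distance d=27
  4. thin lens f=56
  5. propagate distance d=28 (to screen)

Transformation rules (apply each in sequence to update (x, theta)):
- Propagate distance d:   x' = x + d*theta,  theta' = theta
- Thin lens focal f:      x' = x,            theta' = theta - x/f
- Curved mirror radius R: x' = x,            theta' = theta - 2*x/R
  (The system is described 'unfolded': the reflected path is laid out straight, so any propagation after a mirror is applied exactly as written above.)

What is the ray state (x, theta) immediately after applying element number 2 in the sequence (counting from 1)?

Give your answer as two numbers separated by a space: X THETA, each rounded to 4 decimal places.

Answer: 3.0000 -0.1500

Derivation:
Initial: x=3.0000 theta=0.0000
After 1 (propagate distance d=15): x=3.0000 theta=0.0000
After 2 (thin lens f=20): x=3.0000 theta=-0.1500
Rounded to 4 decimal places: x = 3.0000, theta = -0.1500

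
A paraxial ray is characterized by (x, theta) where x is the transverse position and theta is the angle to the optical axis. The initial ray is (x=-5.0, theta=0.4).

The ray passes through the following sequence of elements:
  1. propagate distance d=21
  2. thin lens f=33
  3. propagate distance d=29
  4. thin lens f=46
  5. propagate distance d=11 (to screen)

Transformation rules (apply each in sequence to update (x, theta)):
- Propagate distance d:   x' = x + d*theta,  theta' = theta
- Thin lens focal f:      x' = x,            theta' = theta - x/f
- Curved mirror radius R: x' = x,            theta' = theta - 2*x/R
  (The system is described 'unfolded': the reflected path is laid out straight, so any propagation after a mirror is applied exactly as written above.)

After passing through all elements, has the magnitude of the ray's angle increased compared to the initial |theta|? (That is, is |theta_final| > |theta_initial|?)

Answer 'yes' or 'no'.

Initial: x=-5.0000 theta=0.4000
After 1 (propagate distance d=21): x=3.4000 theta=0.4000
After 2 (thin lens f=33): x=3.4000 theta=49/165 (≈0.2970)
After 3 (propagate distance d=29): x=1982/165 (≈12.0121) theta=49/165 (≈0.2970)
After 4 (thin lens f=46): x=1982/165 (≈12.0121) theta=136/3795 (≈0.0358)
After 5 (propagate distance d=11 (to screen)): x=15694/1265 (≈12.4063) theta=136/3795 (≈0.0358)
|theta_initial|=0.4000 |theta_final|=136/3795 (≈0.0358) -> not increased

Answer: no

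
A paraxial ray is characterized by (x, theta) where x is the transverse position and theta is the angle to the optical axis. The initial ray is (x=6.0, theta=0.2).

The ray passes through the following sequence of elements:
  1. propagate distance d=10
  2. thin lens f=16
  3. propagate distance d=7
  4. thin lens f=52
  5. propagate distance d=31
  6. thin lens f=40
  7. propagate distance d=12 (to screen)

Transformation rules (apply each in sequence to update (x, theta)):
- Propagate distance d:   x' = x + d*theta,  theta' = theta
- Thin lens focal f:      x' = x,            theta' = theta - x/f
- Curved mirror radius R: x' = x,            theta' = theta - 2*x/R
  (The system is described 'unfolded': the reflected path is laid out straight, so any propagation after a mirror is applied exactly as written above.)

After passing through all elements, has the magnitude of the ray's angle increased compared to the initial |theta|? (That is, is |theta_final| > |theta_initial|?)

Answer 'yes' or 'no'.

Initial: x=6.0000 theta=0.2000
After 1 (propagate distance d=10): x=8.0000 theta=0.2000
After 2 (thin lens f=16): x=8.0000 theta=-0.3000
After 3 (propagate distance d=7): x=5.9000 theta=-0.3000
After 4 (thin lens f=52): x=5.9000 theta=-43/104 (≈-0.4135)
After 5 (propagate distance d=31): x=-3597/520 (≈-6.9173) theta=-43/104 (≈-0.4135)
After 6 (thin lens f=40): x=-3597/520 (≈-6.9173) theta=-5003/20800 (≈-0.2405)
After 7 (propagate distance d=12 (to screen)): x=-50979/5200 (≈-9.8037) theta=-5003/20800 (≈-0.2405)
|theta_initial|=0.2000 |theta_final|=5003/20800 (≈0.2405) -> increased

Answer: yes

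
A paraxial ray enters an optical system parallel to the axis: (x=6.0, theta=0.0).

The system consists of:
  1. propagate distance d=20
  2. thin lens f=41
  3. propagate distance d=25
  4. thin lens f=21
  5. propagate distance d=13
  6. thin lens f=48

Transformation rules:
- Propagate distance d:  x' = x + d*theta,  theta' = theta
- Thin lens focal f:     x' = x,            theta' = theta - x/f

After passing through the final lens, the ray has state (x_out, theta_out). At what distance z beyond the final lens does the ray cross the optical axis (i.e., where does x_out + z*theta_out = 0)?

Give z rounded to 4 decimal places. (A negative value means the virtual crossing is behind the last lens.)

Answer: -4.2673

Derivation:
Initial: x=6.0000 theta=0.0000
After 1 (propagate distance d=20): x=6.0000 theta=0.0000
After 2 (thin lens f=41): x=6.0000 theta=-6/41 (≈-0.1463)
After 3 (propagate distance d=25): x=96/41 (≈2.3415) theta=-6/41 (≈-0.1463)
After 4 (thin lens f=21): x=96/41 (≈2.3415) theta=-74/287 (≈-0.2578)
After 5 (propagate distance d=13): x=-290/287 (≈-1.0105) theta=-74/287 (≈-0.2578)
After 6 (thin lens f=48): x=-290/287 (≈-1.0105) theta=-233/984 (≈-0.2368)
z_focus = -x_out/theta_out = -(-290/287)/(-233/984) = -6960/1631 ≈ -4.2673
Rounded to 4 decimal places: z = -4.2673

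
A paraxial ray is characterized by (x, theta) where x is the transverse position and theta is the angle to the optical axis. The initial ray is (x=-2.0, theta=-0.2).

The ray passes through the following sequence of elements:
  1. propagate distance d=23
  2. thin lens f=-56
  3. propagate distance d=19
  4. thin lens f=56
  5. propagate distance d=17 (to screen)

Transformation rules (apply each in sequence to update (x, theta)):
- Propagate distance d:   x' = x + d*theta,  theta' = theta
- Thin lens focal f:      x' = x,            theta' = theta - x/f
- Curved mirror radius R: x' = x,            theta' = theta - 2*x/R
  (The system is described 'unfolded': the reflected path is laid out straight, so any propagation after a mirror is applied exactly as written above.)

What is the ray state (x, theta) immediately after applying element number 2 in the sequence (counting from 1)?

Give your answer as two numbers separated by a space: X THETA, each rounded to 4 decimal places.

Answer: -6.6000 -0.3179

Derivation:
Initial: x=-2.0000 theta=-0.2000
After 1 (propagate distance d=23): x=-6.6000 theta=-0.2000
After 2 (thin lens f=-56): x=-6.6000 theta=-89/280 (≈-0.3179)
Rounded to 4 decimal places: x = -6.6000, theta = -0.3179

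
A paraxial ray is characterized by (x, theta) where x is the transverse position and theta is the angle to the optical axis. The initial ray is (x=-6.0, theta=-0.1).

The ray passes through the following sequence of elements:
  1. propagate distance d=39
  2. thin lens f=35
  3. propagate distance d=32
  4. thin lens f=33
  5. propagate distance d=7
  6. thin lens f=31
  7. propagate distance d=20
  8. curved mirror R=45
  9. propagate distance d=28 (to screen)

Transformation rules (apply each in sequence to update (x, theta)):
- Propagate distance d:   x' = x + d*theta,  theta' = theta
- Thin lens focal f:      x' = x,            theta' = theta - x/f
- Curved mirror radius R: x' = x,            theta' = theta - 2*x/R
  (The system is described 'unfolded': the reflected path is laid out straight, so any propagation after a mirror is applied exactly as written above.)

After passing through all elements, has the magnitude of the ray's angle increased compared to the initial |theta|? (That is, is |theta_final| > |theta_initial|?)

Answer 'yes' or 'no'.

Answer: yes

Derivation:
Initial: x=-6.0000 theta=-0.1000
After 1 (propagate distance d=39): x=-9.9000 theta=-0.1000
After 2 (thin lens f=35): x=-9.9000 theta=32/175 (≈0.1829)
After 3 (propagate distance d=32): x=-1417/350 (≈-4.0486) theta=32/175 (≈0.1829)
After 4 (thin lens f=33): x=-1417/350 (≈-4.0486) theta=3529/11550 (≈0.3055)
After 5 (propagate distance d=7): x=-11029/5775 (≈-1.9098) theta=3529/11550 (≈0.3055)
After 6 (thin lens f=31): x=-11029/5775 (≈-1.9098) theta=43819/119350 (≈0.3671)
After 7 (propagate distance d=20): x=138953/25575 (≈5.4332) theta=43819/119350 (≈0.3671)
After 8 (curved mirror R=45): x=138953/25575 (≈5.4332) theta=2024881/16112250 (≈0.1257)
After 9 (propagate distance d=28 (to screen)): x=10302647/1150875 (≈8.9520) theta=2024881/16112250 (≈0.1257)
|theta_initial|=0.1000 |theta_final|=2024881/16112250 (≈0.1257) -> increased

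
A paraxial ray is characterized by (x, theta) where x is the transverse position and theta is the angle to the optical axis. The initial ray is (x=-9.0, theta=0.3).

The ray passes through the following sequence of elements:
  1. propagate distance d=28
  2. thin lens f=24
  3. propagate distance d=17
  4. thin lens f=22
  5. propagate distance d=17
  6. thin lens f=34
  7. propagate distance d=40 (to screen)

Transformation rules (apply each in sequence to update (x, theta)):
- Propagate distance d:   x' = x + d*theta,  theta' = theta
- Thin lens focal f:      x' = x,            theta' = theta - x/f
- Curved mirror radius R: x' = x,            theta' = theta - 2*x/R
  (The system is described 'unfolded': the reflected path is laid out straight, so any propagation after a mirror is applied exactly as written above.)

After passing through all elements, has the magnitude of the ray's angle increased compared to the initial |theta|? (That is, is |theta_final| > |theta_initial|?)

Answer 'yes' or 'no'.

Initial: x=-9.0000 theta=0.3000
After 1 (propagate distance d=28): x=-0.6000 theta=0.3000
After 2 (thin lens f=24): x=-0.6000 theta=0.3250
After 3 (propagate distance d=17): x=4.9250 theta=0.3250
After 4 (thin lens f=22): x=4.9250 theta=89/880 (≈0.1011)
After 5 (propagate distance d=17): x=5847/880 (≈6.6443) theta=89/880 (≈0.1011)
After 6 (thin lens f=34): x=5847/880 (≈6.6443) theta=-2821/29920 (≈-0.0943)
After 7 (propagate distance d=40 (to screen)): x=42979/14960 (≈2.8729) theta=-2821/29920 (≈-0.0943)
|theta_initial|=0.3000 |theta_final|=2821/29920 (≈0.0943) -> not increased

Answer: no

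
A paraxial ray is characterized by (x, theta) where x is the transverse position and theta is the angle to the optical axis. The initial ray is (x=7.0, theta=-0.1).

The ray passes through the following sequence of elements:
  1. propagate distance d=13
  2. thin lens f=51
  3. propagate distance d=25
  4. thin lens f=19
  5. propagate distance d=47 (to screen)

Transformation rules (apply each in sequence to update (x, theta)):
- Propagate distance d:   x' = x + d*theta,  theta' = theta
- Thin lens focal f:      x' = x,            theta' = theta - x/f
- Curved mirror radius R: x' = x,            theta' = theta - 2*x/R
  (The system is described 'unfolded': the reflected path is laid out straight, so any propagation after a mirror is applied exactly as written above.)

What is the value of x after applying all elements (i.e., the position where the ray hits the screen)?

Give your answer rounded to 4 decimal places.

Initial: x=7.0000 theta=-0.1000
After 1 (propagate distance d=13): x=5.7000 theta=-0.1000
After 2 (thin lens f=51): x=5.7000 theta=-18/85 (≈-0.2118)
After 3 (propagate distance d=25): x=69/170 (≈0.4059) theta=-18/85 (≈-0.2118)
After 4 (thin lens f=19): x=69/170 (≈0.4059) theta=-753/3230 (≈-0.2331)
After 5 (propagate distance d=47 (to screen)): x=-3408/323 (≈-10.5511) theta=-753/3230 (≈-0.2331)
Rounded to 4 decimal places: x = -10.5511

Answer: -10.5511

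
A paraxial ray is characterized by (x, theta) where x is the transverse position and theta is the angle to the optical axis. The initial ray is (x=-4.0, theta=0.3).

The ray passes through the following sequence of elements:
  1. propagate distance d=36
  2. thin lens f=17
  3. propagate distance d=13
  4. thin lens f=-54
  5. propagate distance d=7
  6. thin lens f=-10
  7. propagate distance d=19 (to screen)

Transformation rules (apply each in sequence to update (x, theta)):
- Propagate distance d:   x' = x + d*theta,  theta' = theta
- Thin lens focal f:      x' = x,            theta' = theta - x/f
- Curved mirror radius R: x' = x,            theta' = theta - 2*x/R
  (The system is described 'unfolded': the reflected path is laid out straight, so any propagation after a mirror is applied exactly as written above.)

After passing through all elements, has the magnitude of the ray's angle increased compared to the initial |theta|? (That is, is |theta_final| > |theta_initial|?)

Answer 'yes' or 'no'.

Answer: yes

Derivation:
Initial: x=-4.0000 theta=0.3000
After 1 (propagate distance d=36): x=6.8000 theta=0.3000
After 2 (thin lens f=17): x=6.8000 theta=-0.1000
After 3 (propagate distance d=13): x=5.5000 theta=-0.1000
After 4 (thin lens f=-54): x=5.5000 theta=1/540 (≈0.0019)
After 5 (propagate distance d=7): x=2977/540 (≈5.5130) theta=1/540 (≈0.0019)
After 6 (thin lens f=-10): x=2977/540 (≈5.5130) theta=2987/5400 (≈0.5531)
After 7 (propagate distance d=19 (to screen)): x=28841/1800 (≈16.0228) theta=2987/5400 (≈0.5531)
|theta_initial|=0.3000 |theta_final|=2987/5400 (≈0.5531) -> increased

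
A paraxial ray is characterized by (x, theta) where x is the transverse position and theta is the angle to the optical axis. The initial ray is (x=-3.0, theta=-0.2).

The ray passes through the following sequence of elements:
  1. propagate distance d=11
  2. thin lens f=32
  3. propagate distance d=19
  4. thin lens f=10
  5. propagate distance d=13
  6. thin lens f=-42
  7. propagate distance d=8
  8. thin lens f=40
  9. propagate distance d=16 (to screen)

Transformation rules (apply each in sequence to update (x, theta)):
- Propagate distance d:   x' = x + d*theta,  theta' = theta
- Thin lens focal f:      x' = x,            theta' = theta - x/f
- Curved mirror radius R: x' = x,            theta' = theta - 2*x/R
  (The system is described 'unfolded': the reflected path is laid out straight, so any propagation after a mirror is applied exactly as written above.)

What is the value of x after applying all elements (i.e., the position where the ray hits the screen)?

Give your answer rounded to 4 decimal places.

Answer: 12.9268

Derivation:
Initial: x=-3.0000 theta=-0.2000
After 1 (propagate distance d=11): x=-5.2000 theta=-0.2000
After 2 (thin lens f=32): x=-5.2000 theta=-0.0375
After 3 (propagate distance d=19): x=-5.9125 theta=-0.0375
After 4 (thin lens f=10): x=-5.9125 theta=443/800 (≈0.5538)
After 5 (propagate distance d=13): x=1029/800 (≈1.2863) theta=443/800 (≈0.5538)
After 6 (thin lens f=-42): x=1029/800 (≈1.2863) theta=187/320 (≈0.5844)
After 7 (propagate distance d=8): x=4769/800 (≈5.9613) theta=187/320 (≈0.5844)
After 8 (thin lens f=40): x=4769/800 (≈5.9613) theta=13931/32000 (≈0.4353)
After 9 (propagate distance d=16 (to screen)): x=51707/4000 (≈12.9268) theta=13931/32000 (≈0.4353)
Rounded to 4 decimal places: x = 12.9268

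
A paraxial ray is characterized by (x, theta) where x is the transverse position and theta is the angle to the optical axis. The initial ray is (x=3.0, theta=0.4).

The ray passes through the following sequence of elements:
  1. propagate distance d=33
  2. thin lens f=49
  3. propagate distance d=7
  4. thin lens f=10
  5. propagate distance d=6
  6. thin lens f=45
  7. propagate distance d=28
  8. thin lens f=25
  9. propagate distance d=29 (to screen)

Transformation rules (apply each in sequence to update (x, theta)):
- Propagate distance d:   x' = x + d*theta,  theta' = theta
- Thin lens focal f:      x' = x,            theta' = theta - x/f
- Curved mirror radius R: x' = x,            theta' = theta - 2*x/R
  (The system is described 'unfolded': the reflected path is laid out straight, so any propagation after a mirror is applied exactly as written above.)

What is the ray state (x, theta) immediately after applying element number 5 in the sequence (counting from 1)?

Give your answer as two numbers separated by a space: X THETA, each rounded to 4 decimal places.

Initial: x=3.0000 theta=0.4000
After 1 (propagate distance d=33): x=16.2000 theta=0.4000
After 2 (thin lens f=49): x=16.2000 theta=17/245 (≈0.0694)
After 3 (propagate distance d=7): x=584/35 (≈16.6857) theta=17/245 (≈0.0694)
After 4 (thin lens f=10): x=584/35 (≈16.6857) theta=-1959/1225 (≈-1.5992)
After 5 (propagate distance d=6): x=8686/1225 (≈7.0906) theta=-1959/1225 (≈-1.5992)
Rounded to 4 decimal places: x = 7.0906, theta = -1.5992

Answer: 7.0906 -1.5992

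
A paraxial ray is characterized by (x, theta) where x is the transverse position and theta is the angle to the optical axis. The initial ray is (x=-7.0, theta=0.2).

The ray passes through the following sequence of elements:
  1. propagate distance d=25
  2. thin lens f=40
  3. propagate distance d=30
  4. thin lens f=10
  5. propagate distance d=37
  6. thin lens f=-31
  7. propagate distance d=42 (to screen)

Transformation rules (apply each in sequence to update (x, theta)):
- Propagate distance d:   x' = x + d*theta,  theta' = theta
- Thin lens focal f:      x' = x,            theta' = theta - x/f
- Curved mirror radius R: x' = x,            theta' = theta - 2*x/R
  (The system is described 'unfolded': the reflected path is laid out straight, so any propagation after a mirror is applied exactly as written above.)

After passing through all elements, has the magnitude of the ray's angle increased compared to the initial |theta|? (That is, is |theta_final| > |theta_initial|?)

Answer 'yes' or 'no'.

Answer: yes

Derivation:
Initial: x=-7.0000 theta=0.2000
After 1 (propagate distance d=25): x=-2.0000 theta=0.2000
After 2 (thin lens f=40): x=-2.0000 theta=0.2500
After 3 (propagate distance d=30): x=5.5000 theta=0.2500
After 4 (thin lens f=10): x=5.5000 theta=-0.3000
After 5 (propagate distance d=37): x=-5.6000 theta=-0.3000
After 6 (thin lens f=-31): x=-5.6000 theta=-149/310 (≈-0.4806)
After 7 (propagate distance d=42 (to screen)): x=-3997/155 (≈-25.7871) theta=-149/310 (≈-0.4806)
|theta_initial|=0.2000 |theta_final|=149/310 (≈0.4806) -> increased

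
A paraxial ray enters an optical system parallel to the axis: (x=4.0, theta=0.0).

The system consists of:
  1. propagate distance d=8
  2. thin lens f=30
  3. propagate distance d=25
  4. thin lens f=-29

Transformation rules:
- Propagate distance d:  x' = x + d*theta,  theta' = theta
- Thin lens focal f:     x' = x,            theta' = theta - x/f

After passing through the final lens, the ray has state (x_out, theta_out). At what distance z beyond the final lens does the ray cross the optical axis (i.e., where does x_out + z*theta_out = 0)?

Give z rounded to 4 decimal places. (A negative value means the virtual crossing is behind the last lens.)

Answer: 6.0417

Derivation:
Initial: x=4.0000 theta=0.0000
After 1 (propagate distance d=8): x=4.0000 theta=0.0000
After 2 (thin lens f=30): x=4.0000 theta=-2/15 (≈-0.1333)
After 3 (propagate distance d=25): x=2/3 (≈0.6667) theta=-2/15 (≈-0.1333)
After 4 (thin lens f=-29): x=2/3 (≈0.6667) theta=-16/145 (≈-0.1103)
z_focus = -x_out/theta_out = -(2/3)/(-16/145) = 145/24 ≈ 6.0417
Rounded to 4 decimal places: z = 6.0417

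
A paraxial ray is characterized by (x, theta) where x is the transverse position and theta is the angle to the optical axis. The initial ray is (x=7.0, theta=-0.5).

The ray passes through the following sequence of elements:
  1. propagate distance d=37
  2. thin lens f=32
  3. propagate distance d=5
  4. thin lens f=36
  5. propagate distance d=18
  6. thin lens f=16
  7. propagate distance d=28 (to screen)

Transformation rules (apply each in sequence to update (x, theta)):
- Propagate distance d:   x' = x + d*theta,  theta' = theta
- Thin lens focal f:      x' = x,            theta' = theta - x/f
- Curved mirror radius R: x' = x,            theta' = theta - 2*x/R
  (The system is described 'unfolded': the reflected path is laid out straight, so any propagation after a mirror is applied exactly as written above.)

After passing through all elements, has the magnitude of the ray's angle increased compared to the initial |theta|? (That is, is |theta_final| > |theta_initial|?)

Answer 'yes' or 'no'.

Answer: yes

Derivation:
Initial: x=7.0000 theta=-0.5000
After 1 (propagate distance d=37): x=-11.5000 theta=-0.5000
After 2 (thin lens f=32): x=-11.5000 theta=-9/64 (≈-0.1406)
After 3 (propagate distance d=5): x=-781/64 (≈-12.2031) theta=-9/64 (≈-0.1406)
After 4 (thin lens f=36): x=-781/64 (≈-12.2031) theta=457/2304 (≈0.1984)
After 5 (propagate distance d=18): x=-1105/128 (≈-8.6328) theta=457/2304 (≈0.1984)
After 6 (thin lens f=16): x=-1105/128 (≈-8.6328) theta=13601/18432 (≈0.7379)
After 7 (propagate distance d=28 (to screen)): x=55427/4608 (≈12.0284) theta=13601/18432 (≈0.7379)
|theta_initial|=0.5000 |theta_final|=13601/18432 (≈0.7379) -> increased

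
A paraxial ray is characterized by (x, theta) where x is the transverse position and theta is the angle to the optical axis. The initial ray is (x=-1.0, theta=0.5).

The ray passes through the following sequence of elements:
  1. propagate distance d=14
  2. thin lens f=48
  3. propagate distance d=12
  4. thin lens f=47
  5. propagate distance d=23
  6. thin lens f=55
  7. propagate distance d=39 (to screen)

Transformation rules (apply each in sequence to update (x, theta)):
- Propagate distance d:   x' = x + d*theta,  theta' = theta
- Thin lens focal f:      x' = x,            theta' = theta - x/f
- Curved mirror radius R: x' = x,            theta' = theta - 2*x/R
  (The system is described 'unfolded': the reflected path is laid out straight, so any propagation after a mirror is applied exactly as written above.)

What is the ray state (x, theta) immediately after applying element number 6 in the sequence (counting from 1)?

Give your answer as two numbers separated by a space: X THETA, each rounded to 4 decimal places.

Answer: 13.9867 -0.1027

Derivation:
Initial: x=-1.0000 theta=0.5000
After 1 (propagate distance d=14): x=6.0000 theta=0.5000
After 2 (thin lens f=48): x=6.0000 theta=0.3750
After 3 (propagate distance d=12): x=10.5000 theta=0.3750
After 4 (thin lens f=47): x=10.5000 theta=57/376 (≈0.1516)
After 5 (propagate distance d=23): x=5259/376 (≈13.9867) theta=57/376 (≈0.1516)
After 6 (thin lens f=55): x=5259/376 (≈13.9867) theta=-531/5170 (≈-0.1027)
Rounded to 4 decimal places: x = 13.9867, theta = -0.1027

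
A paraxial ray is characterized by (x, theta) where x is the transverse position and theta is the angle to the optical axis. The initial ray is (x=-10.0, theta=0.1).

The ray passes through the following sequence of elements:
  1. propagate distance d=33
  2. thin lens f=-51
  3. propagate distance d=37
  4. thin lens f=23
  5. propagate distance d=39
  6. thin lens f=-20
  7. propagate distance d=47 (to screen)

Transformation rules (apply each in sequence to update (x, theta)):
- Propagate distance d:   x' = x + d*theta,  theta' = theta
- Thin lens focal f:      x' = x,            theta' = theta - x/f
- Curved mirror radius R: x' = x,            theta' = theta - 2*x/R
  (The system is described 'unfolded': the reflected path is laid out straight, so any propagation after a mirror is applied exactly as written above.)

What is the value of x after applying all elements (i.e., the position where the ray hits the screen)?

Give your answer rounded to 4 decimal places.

Initial: x=-10.0000 theta=0.1000
After 1 (propagate distance d=33): x=-6.7000 theta=0.1000
After 2 (thin lens f=-51): x=-6.7000 theta=-8/255 (≈-0.0314)
After 3 (propagate distance d=37): x=-4009/510 (≈-7.8608) theta=-8/255 (≈-0.0314)
After 4 (thin lens f=23): x=-4009/510 (≈-7.8608) theta=3641/11730 (≈0.3104)
After 5 (propagate distance d=39): x=24896/5865 (≈4.2448) theta=3641/11730 (≈0.3104)
After 6 (thin lens f=-20): x=24896/5865 (≈4.2448) theta=30653/58650 (≈0.5226)
After 7 (propagate distance d=47 (to screen)): x=563217/19550 (≈28.8091) theta=30653/58650 (≈0.5226)
Rounded to 4 decimal places: x = 28.8091

Answer: 28.8091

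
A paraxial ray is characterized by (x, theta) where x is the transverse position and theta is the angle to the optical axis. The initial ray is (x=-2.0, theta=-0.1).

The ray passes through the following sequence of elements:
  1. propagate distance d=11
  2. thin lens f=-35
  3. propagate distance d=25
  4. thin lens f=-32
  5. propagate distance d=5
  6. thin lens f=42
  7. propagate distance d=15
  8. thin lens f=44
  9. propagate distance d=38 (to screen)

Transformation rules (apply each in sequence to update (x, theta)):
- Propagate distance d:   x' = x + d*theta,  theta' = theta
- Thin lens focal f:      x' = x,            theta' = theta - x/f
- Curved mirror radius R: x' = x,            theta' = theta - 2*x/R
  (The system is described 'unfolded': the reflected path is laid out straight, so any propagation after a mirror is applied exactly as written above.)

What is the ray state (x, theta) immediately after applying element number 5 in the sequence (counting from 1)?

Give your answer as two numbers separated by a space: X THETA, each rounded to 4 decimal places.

Initial: x=-2.0000 theta=-0.1000
After 1 (propagate distance d=11): x=-3.1000 theta=-0.1000
After 2 (thin lens f=-35): x=-3.1000 theta=-33/175 (≈-0.1886)
After 3 (propagate distance d=25): x=-547/70 (≈-7.8143) theta=-33/175 (≈-0.1886)
After 4 (thin lens f=-32): x=-547/70 (≈-7.8143) theta=-4847/11200 (≈-0.4328)
After 5 (propagate distance d=5): x=-3193/320 (≈-9.9781) theta=-4847/11200 (≈-0.4328)
Rounded to 4 decimal places: x = -9.9781, theta = -0.4328

Answer: -9.9781 -0.4328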